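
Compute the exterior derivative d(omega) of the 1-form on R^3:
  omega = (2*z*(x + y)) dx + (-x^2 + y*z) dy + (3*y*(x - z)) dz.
d(omega) = (-2*x - 2*z) dx ∧ dy + (-2*x + y) dx ∧ dz + (3*x - y - 3*z) dy ∧ dz

For a 1-form omega = sum_i f_i dx_i, the exterior derivative is
  d(omega) = sum_{i < j} (∂f_j/∂x_i - ∂f_i/∂x_j) dx_i ∧ dx_j.
  coefficient of dx ∧ dy: ∂f_2/∂x - ∂f_1/∂y = ∂(-x^2 + y*z)/∂x - ∂(2*z*(x + y))/∂y = -2*x - 2*z
  coefficient of dx ∧ dz: ∂f_3/∂x - ∂f_1/∂z = ∂(3*y*(x - z))/∂x - ∂(2*z*(x + y))/∂z = -2*x + y
  coefficient of dy ∧ dz: ∂f_3/∂y - ∂f_2/∂z = ∂(3*y*(x - z))/∂y - ∂(-x^2 + y*z)/∂z = 3*x - y - 3*z
Assembling: d(omega) = (-2*x - 2*z) dx ∧ dy + (-2*x + y) dx ∧ dz + (3*x - y - 3*z) dy ∧ dz.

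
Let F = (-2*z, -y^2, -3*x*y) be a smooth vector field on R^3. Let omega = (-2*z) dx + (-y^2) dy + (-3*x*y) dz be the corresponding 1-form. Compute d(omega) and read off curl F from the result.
d(omega) = (-3*x) dy ∧ dz + (3*y - 2) dz ∧ dx + (0) dx ∧ dy; curl F = (-3*x, 3*y - 2, 0)

d omega = sum_{i<j} (∂f_j/∂x_i - ∂f_i/∂x_j) dx_i ∧ dx_j. Under the identification (dy ∧ dz, dz ∧ dx, dx ∧ dy) ↔ (e_x, e_y, e_z), the coefficients are exactly the components of curl F. Compute:
  ∂R/∂y - ∂Q/∂z = (-3*x) - (0) = -3*x
  ∂P/∂z - ∂R/∂x = (-2) - (-3*y) = 3*y - 2
  ∂Q/∂x - ∂P/∂y = (0) - (0) = 0.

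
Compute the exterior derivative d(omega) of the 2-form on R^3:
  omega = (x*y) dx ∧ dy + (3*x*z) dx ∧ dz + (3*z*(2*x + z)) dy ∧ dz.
d(omega) = (6*z) dx ∧ dy ∧ dz

For a 2-form omega = sum_{i<j} g_{ij} dx_i ∧ dx_j, the exterior derivative is
  d(omega) = sum_{i<j} d(g_{ij}) ∧ dx_i ∧ dx_j = sum_{i<j, k} (∂g_{ij}/∂x_k) dx_k ∧ dx_i ∧ dx_j.
Expand each term, using dx_k ∧ dx_i ∧ dx_j = sgn(permutation) dx_{(a)} ∧ dx_{(b)} ∧ dx_{(c)} with (a < b < c) sorted:
  d(3*z*(2*x + z)) includes (∂/∂x)(3*z*(2*x + z)) dx = (6*z) dx, which multiplied by dy ∧ dz gives (6*z) dx ∧ dy ∧ dz
Collecting like 3-forms: d(omega) = (6*z) dx ∧ dy ∧ dz.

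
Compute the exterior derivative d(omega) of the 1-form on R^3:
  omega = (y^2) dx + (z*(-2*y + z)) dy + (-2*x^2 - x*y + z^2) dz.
d(omega) = (-2*y) dx ∧ dy + (-4*x - y) dx ∧ dz + (-x + 2*y - 2*z) dy ∧ dz

For a 1-form omega = sum_i f_i dx_i, the exterior derivative is
  d(omega) = sum_{i < j} (∂f_j/∂x_i - ∂f_i/∂x_j) dx_i ∧ dx_j.
  coefficient of dx ∧ dy: ∂f_2/∂x - ∂f_1/∂y = ∂(z*(-2*y + z))/∂x - ∂(y^2)/∂y = -2*y
  coefficient of dx ∧ dz: ∂f_3/∂x - ∂f_1/∂z = ∂(-2*x^2 - x*y + z^2)/∂x - ∂(y^2)/∂z = -4*x - y
  coefficient of dy ∧ dz: ∂f_3/∂y - ∂f_2/∂z = ∂(-2*x^2 - x*y + z^2)/∂y - ∂(z*(-2*y + z))/∂z = -x + 2*y - 2*z
Assembling: d(omega) = (-2*y) dx ∧ dy + (-4*x - y) dx ∧ dz + (-x + 2*y - 2*z) dy ∧ dz.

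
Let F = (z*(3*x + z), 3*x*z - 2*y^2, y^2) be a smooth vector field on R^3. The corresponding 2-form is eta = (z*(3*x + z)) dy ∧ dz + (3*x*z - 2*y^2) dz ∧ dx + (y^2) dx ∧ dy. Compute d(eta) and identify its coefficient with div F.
d(eta) = (-4*y + 3*z) dx ∧ dy ∧ dz; div F = -4*y + 3*z

For a 2-form in R^3 of the form above, applying d gives a 3-form with coefficient ∂P/∂x + ∂Q/∂y + ∂R/∂z:
  ∂P/∂x = 3*z
  ∂Q/∂y = -4*y
  ∂R/∂z = 0
Sum = -4*y + 3*z, which is exactly div F.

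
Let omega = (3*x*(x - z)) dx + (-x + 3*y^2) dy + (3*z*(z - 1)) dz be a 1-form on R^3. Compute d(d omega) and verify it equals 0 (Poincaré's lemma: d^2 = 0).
d(d omega) = 0

Step 1: d omega = sum_{i<j} (∂f_j/∂x_i - ∂f_i/∂x_j) dx_i ∧ dx_j:
  coeff of dx ∧ dy: -1
  coeff of dx ∧ dz: 3*x
  coeff of dy ∧ dz: 0
Step 2: Apply d again to each 2-form coefficient. The only possible 3-form in R^3 is dx ∧ dy ∧ dz, with coefficient
  ∂(coeff of dy∧dz)/∂x - ∂(coeff of dx∧dz)/∂y + ∂(coeff of dx∧dy)/∂z
  = ∂/∂x (0) - ∂/∂y (3*x) + ∂/∂z (-1).
Each of these terms simplifies to sums of mixed partials that cancel in pairs. The result is 0 (by equality of mixed partials for smooth functions — Schwarz / Clairaut).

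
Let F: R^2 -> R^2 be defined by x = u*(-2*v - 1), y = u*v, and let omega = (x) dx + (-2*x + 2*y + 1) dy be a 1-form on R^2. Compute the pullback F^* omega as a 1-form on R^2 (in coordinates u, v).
F^* omega = (10*u*v^2 + 6*u*v + u + v) du + (u*(10*u*v + 4*u + 1)) dv

Using F^*(f dg) = (f ∘ F) d(g ∘ F), substitute each coordinate x_i by F_i(u, v) in f_i, and replace dx_i by d F_i = (∂F_i/∂u) du + (∂F_i/∂v) dv.
  For the x component: f_1(F) = u*(-2*v - 1); d F_1 = (-2*v - 1) du + (-2*u) dv
  For the y component: f_2(F) = 6*u*v + 2*u + 1; d F_2 = (v) du + (u) dv
Combining and collecting du, dv coefficients:
  coeff of du: 10*u*v^2 + 6*u*v + u + v
  coeff of dv: u*(10*u*v + 4*u + 1)
F^* omega = (10*u*v^2 + 6*u*v + u + v) du + (u*(10*u*v + 4*u + 1)) dv.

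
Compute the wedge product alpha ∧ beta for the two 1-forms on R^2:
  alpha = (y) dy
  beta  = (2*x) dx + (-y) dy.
alpha ∧ beta = (-2*x*y) dx ∧ dy

Distribute the wedge, using dx_i ∧ dx_j = -dx_j ∧ dx_i and dx_i ∧ dx_i = 0. For each pair (i, j) with i < j, the coefficient of dx_i ∧ dx_j in alpha ∧ beta is (alpha_i * beta_j - alpha_j * beta_i). Collecting: alpha ∧ beta = (-2*x*y) dx ∧ dy.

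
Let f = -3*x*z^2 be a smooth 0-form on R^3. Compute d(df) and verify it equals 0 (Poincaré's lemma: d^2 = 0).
d(df) = 0

Step 1: df = sum_i (∂f/∂x_i) dx_i = (-3*z^2) dx + (0) dy + (-6*x*z) dz.
Step 2: Apply d again. Using the 1-form formula, the coefficient of dx ∧ dy in d(df) is ∂^2 f/∂x ∂y - ∂^2 f/∂y ∂x = (0) - (0) = 0 (equality of mixed partials for smooth f).
Similarly for dx ∧ dz and dy ∧ dz — all coefficients vanish. So d(df) = 0.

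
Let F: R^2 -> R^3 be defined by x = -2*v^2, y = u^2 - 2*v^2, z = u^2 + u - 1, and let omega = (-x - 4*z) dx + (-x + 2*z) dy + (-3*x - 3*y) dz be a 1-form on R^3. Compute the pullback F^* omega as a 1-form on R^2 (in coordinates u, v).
F^* omega = (-2*u^3 + u^2 + 28*u*v^2 - 4*u + 12*v^2) du + (8*v*(u^2 + u - 2*v^2 - 1)) dv

Using F^*(f dg) = (f ∘ F) d(g ∘ F), substitute each coordinate x_i by F_i(u, v) in f_i, and replace dx_i by d F_i = (∂F_i/∂u) du + (∂F_i/∂v) dv.
  For the x component: f_1(F) = -4*u^2 - 4*u + 2*v^2 + 4; d F_1 = (0) du + (-4*v) dv
  For the y component: f_2(F) = 2*u^2 + 2*u + 2*v^2 - 2; d F_2 = (2*u) du + (-4*v) dv
  For the z component: f_3(F) = -3*u^2 + 12*v^2; d F_3 = (2*u + 1) du + (0) dv
Combining and collecting du, dv coefficients:
  coeff of du: -2*u^3 + u^2 + 28*u*v^2 - 4*u + 12*v^2
  coeff of dv: 8*v*(u^2 + u - 2*v^2 - 1)
F^* omega = (-2*u^3 + u^2 + 28*u*v^2 - 4*u + 12*v^2) du + (8*v*(u^2 + u - 2*v^2 - 1)) dv.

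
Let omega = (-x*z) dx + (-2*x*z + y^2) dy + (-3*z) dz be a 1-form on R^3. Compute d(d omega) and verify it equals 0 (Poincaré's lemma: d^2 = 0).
d(d omega) = 0

Step 1: d omega = sum_{i<j} (∂f_j/∂x_i - ∂f_i/∂x_j) dx_i ∧ dx_j:
  coeff of dx ∧ dy: -2*z
  coeff of dx ∧ dz: x
  coeff of dy ∧ dz: 2*x
Step 2: Apply d again to each 2-form coefficient. The only possible 3-form in R^3 is dx ∧ dy ∧ dz, with coefficient
  ∂(coeff of dy∧dz)/∂x - ∂(coeff of dx∧dz)/∂y + ∂(coeff of dx∧dy)/∂z
  = ∂/∂x (2*x) - ∂/∂y (x) + ∂/∂z (-2*z).
Each of these terms simplifies to sums of mixed partials that cancel in pairs. The result is 0 (by equality of mixed partials for smooth functions — Schwarz / Clairaut).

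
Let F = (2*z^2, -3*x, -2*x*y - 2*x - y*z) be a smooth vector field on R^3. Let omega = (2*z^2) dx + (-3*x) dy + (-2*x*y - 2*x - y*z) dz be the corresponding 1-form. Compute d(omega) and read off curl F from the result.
d(omega) = (-2*x - z) dy ∧ dz + (2*y + 4*z + 2) dz ∧ dx + (-3) dx ∧ dy; curl F = (-2*x - z, 2*y + 4*z + 2, -3)

d omega = sum_{i<j} (∂f_j/∂x_i - ∂f_i/∂x_j) dx_i ∧ dx_j. Under the identification (dy ∧ dz, dz ∧ dx, dx ∧ dy) ↔ (e_x, e_y, e_z), the coefficients are exactly the components of curl F. Compute:
  ∂R/∂y - ∂Q/∂z = (-2*x - z) - (0) = -2*x - z
  ∂P/∂z - ∂R/∂x = (4*z) - (-2*y - 2) = 2*y + 4*z + 2
  ∂Q/∂x - ∂P/∂y = (-3) - (0) = -3.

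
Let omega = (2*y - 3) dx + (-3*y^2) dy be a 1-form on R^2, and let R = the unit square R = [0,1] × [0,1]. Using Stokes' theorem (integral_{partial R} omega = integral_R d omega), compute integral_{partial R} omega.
integral_(partial R) omega = -2

Stokes: integral_partial_R omega = integral_R d omega with d omega = (∂Q/∂x - ∂P/∂y) dx ∧ dy.
  ∂Q/∂x = 0
  ∂P/∂y = 2
  integrand = ∂Q/∂x - ∂P/∂y = -2.
Integrating over R: integral_0^1 integral_0^1 (-2) dx dy = -2.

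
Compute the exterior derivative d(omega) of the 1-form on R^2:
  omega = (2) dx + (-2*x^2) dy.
d(omega) = (-4*x) dx ∧ dy

For a 1-form omega = sum_i f_i dx_i, the exterior derivative is
  d(omega) = sum_{i < j} (∂f_j/∂x_i - ∂f_i/∂x_j) dx_i ∧ dx_j.
  coefficient of dx ∧ dy: ∂f_2/∂x - ∂f_1/∂y = ∂(-2*x^2)/∂x - ∂(2)/∂y = -4*x
Assembling: d(omega) = (-4*x) dx ∧ dy.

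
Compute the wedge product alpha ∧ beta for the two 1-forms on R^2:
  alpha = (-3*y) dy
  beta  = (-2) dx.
alpha ∧ beta = (-6*y) dx ∧ dy

Distribute the wedge, using dx_i ∧ dx_j = -dx_j ∧ dx_i and dx_i ∧ dx_i = 0. For each pair (i, j) with i < j, the coefficient of dx_i ∧ dx_j in alpha ∧ beta is (alpha_i * beta_j - alpha_j * beta_i). Collecting: alpha ∧ beta = (-6*y) dx ∧ dy.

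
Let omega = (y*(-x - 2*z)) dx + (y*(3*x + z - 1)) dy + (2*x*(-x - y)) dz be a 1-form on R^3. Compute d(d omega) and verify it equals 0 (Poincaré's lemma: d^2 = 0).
d(d omega) = 0

Step 1: d omega = sum_{i<j} (∂f_j/∂x_i - ∂f_i/∂x_j) dx_i ∧ dx_j:
  coeff of dx ∧ dy: x + 3*y + 2*z
  coeff of dx ∧ dz: -4*x
  coeff of dy ∧ dz: -2*x - y
Step 2: Apply d again to each 2-form coefficient. The only possible 3-form in R^3 is dx ∧ dy ∧ dz, with coefficient
  ∂(coeff of dy∧dz)/∂x - ∂(coeff of dx∧dz)/∂y + ∂(coeff of dx∧dy)/∂z
  = ∂/∂x (-2*x - y) - ∂/∂y (-4*x) + ∂/∂z (x + 3*y + 2*z).
Each of these terms simplifies to sums of mixed partials that cancel in pairs. The result is 0 (by equality of mixed partials for smooth functions — Schwarz / Clairaut).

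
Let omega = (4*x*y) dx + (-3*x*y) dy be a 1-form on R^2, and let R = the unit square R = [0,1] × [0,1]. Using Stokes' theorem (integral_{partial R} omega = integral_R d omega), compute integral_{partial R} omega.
integral_(partial R) omega = -7/2

Stokes: integral_partial_R omega = integral_R d omega with d omega = (∂Q/∂x - ∂P/∂y) dx ∧ dy.
  ∂Q/∂x = -3*y
  ∂P/∂y = 4*x
  integrand = ∂Q/∂x - ∂P/∂y = -4*x - 3*y.
Integrating over R: integral_0^1 integral_0^1 (-4*x - 3*y) dx dy = -7/2.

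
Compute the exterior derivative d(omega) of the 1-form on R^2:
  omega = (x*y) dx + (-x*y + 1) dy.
d(omega) = (-x - y) dx ∧ dy

For a 1-form omega = sum_i f_i dx_i, the exterior derivative is
  d(omega) = sum_{i < j} (∂f_j/∂x_i - ∂f_i/∂x_j) dx_i ∧ dx_j.
  coefficient of dx ∧ dy: ∂f_2/∂x - ∂f_1/∂y = ∂(-x*y + 1)/∂x - ∂(x*y)/∂y = -x - y
Assembling: d(omega) = (-x - y) dx ∧ dy.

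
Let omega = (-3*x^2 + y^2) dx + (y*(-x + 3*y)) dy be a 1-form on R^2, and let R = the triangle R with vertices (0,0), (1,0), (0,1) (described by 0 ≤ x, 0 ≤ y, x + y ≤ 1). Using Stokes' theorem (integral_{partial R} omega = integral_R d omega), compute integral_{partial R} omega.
integral_(partial R) omega = -1/2

Stokes: integral_partial_R omega = integral_R d omega with d omega = (∂Q/∂x - ∂P/∂y) dx ∧ dy.
  ∂Q/∂x = -y
  ∂P/∂y = 2*y
  integrand = ∂Q/∂x - ∂P/∂y = -3*y.
Integrating over R: integral_0^1 integral_0^{1-x} (-3*y) dy dx = -1/2.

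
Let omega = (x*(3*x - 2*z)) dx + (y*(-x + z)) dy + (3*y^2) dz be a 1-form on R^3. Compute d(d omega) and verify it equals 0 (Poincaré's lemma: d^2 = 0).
d(d omega) = 0

Step 1: d omega = sum_{i<j} (∂f_j/∂x_i - ∂f_i/∂x_j) dx_i ∧ dx_j:
  coeff of dx ∧ dy: -y
  coeff of dx ∧ dz: 2*x
  coeff of dy ∧ dz: 5*y
Step 2: Apply d again to each 2-form coefficient. The only possible 3-form in R^3 is dx ∧ dy ∧ dz, with coefficient
  ∂(coeff of dy∧dz)/∂x - ∂(coeff of dx∧dz)/∂y + ∂(coeff of dx∧dy)/∂z
  = ∂/∂x (5*y) - ∂/∂y (2*x) + ∂/∂z (-y).
Each of these terms simplifies to sums of mixed partials that cancel in pairs. The result is 0 (by equality of mixed partials for smooth functions — Schwarz / Clairaut).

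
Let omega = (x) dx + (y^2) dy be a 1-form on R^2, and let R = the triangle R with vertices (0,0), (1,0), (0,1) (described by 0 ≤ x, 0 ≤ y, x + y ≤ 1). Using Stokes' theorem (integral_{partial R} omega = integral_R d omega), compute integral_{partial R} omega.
integral_(partial R) omega = 0

Stokes: integral_partial_R omega = integral_R d omega with d omega = (∂Q/∂x - ∂P/∂y) dx ∧ dy.
  ∂Q/∂x = 0
  ∂P/∂y = 0
  integrand = ∂Q/∂x - ∂P/∂y = 0.
Integrating over R: integral_0^1 integral_0^{1-x} (0) dy dx = 0.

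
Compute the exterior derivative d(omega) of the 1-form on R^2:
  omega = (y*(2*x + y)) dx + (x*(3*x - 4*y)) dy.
d(omega) = (4*x - 6*y) dx ∧ dy

For a 1-form omega = sum_i f_i dx_i, the exterior derivative is
  d(omega) = sum_{i < j} (∂f_j/∂x_i - ∂f_i/∂x_j) dx_i ∧ dx_j.
  coefficient of dx ∧ dy: ∂f_2/∂x - ∂f_1/∂y = ∂(x*(3*x - 4*y))/∂x - ∂(y*(2*x + y))/∂y = 4*x - 6*y
Assembling: d(omega) = (4*x - 6*y) dx ∧ dy.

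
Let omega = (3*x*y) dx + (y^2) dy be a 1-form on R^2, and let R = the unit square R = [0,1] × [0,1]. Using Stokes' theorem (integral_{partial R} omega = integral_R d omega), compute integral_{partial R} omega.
integral_(partial R) omega = -3/2

Stokes: integral_partial_R omega = integral_R d omega with d omega = (∂Q/∂x - ∂P/∂y) dx ∧ dy.
  ∂Q/∂x = 0
  ∂P/∂y = 3*x
  integrand = ∂Q/∂x - ∂P/∂y = -3*x.
Integrating over R: integral_0^1 integral_0^1 (-3*x) dx dy = -3/2.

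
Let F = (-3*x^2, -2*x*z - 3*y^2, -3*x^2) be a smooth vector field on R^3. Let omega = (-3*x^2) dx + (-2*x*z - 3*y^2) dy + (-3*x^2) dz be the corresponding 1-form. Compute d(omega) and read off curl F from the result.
d(omega) = (2*x) dy ∧ dz + (6*x) dz ∧ dx + (-2*z) dx ∧ dy; curl F = (2*x, 6*x, -2*z)

d omega = sum_{i<j} (∂f_j/∂x_i - ∂f_i/∂x_j) dx_i ∧ dx_j. Under the identification (dy ∧ dz, dz ∧ dx, dx ∧ dy) ↔ (e_x, e_y, e_z), the coefficients are exactly the components of curl F. Compute:
  ∂R/∂y - ∂Q/∂z = (0) - (-2*x) = 2*x
  ∂P/∂z - ∂R/∂x = (0) - (-6*x) = 6*x
  ∂Q/∂x - ∂P/∂y = (-2*z) - (0) = -2*z.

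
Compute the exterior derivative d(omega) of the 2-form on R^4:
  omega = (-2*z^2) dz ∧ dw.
d(omega) = 0

For a 2-form omega = sum_{i<j} g_{ij} dx_i ∧ dx_j, the exterior derivative is
  d(omega) = sum_{i<j} d(g_{ij}) ∧ dx_i ∧ dx_j = sum_{i<j, k} (∂g_{ij}/∂x_k) dx_k ∧ dx_i ∧ dx_j.
Expand each term, using dx_k ∧ dx_i ∧ dx_j = sgn(permutation) dx_{(a)} ∧ dx_{(b)} ∧ dx_{(c)} with (a < b < c) sorted:

Collecting like 3-forms: d(omega) = 0.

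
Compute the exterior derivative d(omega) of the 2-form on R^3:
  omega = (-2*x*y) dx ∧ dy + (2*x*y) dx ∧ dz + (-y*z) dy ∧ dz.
d(omega) = (-2*x) dx ∧ dy ∧ dz

For a 2-form omega = sum_{i<j} g_{ij} dx_i ∧ dx_j, the exterior derivative is
  d(omega) = sum_{i<j} d(g_{ij}) ∧ dx_i ∧ dx_j = sum_{i<j, k} (∂g_{ij}/∂x_k) dx_k ∧ dx_i ∧ dx_j.
Expand each term, using dx_k ∧ dx_i ∧ dx_j = sgn(permutation) dx_{(a)} ∧ dx_{(b)} ∧ dx_{(c)} with (a < b < c) sorted:
  d(2*x*y) includes (∂/∂y)(2*x*y) dy = (2*x) dy, which multiplied by dx ∧ dz gives (-2*x) dx ∧ dy ∧ dz
Collecting like 3-forms: d(omega) = (-2*x) dx ∧ dy ∧ dz.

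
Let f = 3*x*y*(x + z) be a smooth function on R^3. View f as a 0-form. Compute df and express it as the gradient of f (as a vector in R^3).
df = (3*y*(2*x + z)) dx + (3*x*(x + z)) dy + (3*x*y) dz; grad f = (3*y*(2*x + z), 3*x*(x + z), 3*x*y)

For a 0-form f, d f = (∂f/∂x) dx + (∂f/∂y) dy + (∂f/∂z) dz. The components of the vector representation are exactly the entries of grad f in Cartesian coordinates:
  ∂f/∂x = 3*y*(2*x + z)
  ∂f/∂y = 3*x*(x + z)
  ∂f/∂z = 3*x*y.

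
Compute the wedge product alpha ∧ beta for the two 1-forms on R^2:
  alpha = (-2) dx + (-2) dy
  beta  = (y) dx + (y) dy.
alpha ∧ beta = 0

Distribute the wedge, using dx_i ∧ dx_j = -dx_j ∧ dx_i and dx_i ∧ dx_i = 0. For each pair (i, j) with i < j, the coefficient of dx_i ∧ dx_j in alpha ∧ beta is (alpha_i * beta_j - alpha_j * beta_i). Collecting: alpha ∧ beta = 0.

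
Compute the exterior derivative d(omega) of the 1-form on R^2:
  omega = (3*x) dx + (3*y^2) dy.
d(omega) = 0

For a 1-form omega = sum_i f_i dx_i, the exterior derivative is
  d(omega) = sum_{i < j} (∂f_j/∂x_i - ∂f_i/∂x_j) dx_i ∧ dx_j.

Assembling: d(omega) = 0.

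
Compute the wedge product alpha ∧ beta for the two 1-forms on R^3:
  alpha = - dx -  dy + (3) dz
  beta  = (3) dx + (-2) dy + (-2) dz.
alpha ∧ beta = (5) dx ∧ dy + (-7) dx ∧ dz + (8) dy ∧ dz

Distribute the wedge, using dx_i ∧ dx_j = -dx_j ∧ dx_i and dx_i ∧ dx_i = 0. For each pair (i, j) with i < j, the coefficient of dx_i ∧ dx_j in alpha ∧ beta is (alpha_i * beta_j - alpha_j * beta_i). Collecting: alpha ∧ beta = (5) dx ∧ dy + (-7) dx ∧ dz + (8) dy ∧ dz.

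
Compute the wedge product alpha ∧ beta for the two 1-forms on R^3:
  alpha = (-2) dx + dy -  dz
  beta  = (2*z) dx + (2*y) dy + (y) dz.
alpha ∧ beta = (-4*y - 2*z) dx ∧ dy + (-2*y + 2*z) dx ∧ dz + (3*y) dy ∧ dz

Distribute the wedge, using dx_i ∧ dx_j = -dx_j ∧ dx_i and dx_i ∧ dx_i = 0. For each pair (i, j) with i < j, the coefficient of dx_i ∧ dx_j in alpha ∧ beta is (alpha_i * beta_j - alpha_j * beta_i). Collecting: alpha ∧ beta = (-4*y - 2*z) dx ∧ dy + (-2*y + 2*z) dx ∧ dz + (3*y) dy ∧ dz.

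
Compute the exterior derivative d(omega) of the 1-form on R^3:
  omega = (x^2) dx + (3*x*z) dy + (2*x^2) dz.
d(omega) = (3*z) dx ∧ dy + (4*x) dx ∧ dz + (-3*x) dy ∧ dz

For a 1-form omega = sum_i f_i dx_i, the exterior derivative is
  d(omega) = sum_{i < j} (∂f_j/∂x_i - ∂f_i/∂x_j) dx_i ∧ dx_j.
  coefficient of dx ∧ dy: ∂f_2/∂x - ∂f_1/∂y = ∂(3*x*z)/∂x - ∂(x^2)/∂y = 3*z
  coefficient of dx ∧ dz: ∂f_3/∂x - ∂f_1/∂z = ∂(2*x^2)/∂x - ∂(x^2)/∂z = 4*x
  coefficient of dy ∧ dz: ∂f_3/∂y - ∂f_2/∂z = ∂(2*x^2)/∂y - ∂(3*x*z)/∂z = -3*x
Assembling: d(omega) = (3*z) dx ∧ dy + (4*x) dx ∧ dz + (-3*x) dy ∧ dz.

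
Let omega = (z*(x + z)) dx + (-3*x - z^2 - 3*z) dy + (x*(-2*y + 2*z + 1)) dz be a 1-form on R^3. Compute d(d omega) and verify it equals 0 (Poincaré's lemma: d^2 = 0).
d(d omega) = 0

Step 1: d omega = sum_{i<j} (∂f_j/∂x_i - ∂f_i/∂x_j) dx_i ∧ dx_j:
  coeff of dx ∧ dy: -3
  coeff of dx ∧ dz: -x - 2*y + 1
  coeff of dy ∧ dz: -2*x + 2*z + 3
Step 2: Apply d again to each 2-form coefficient. The only possible 3-form in R^3 is dx ∧ dy ∧ dz, with coefficient
  ∂(coeff of dy∧dz)/∂x - ∂(coeff of dx∧dz)/∂y + ∂(coeff of dx∧dy)/∂z
  = ∂/∂x (-2*x + 2*z + 3) - ∂/∂y (-x - 2*y + 1) + ∂/∂z (-3).
Each of these terms simplifies to sums of mixed partials that cancel in pairs. The result is 0 (by equality of mixed partials for smooth functions — Schwarz / Clairaut).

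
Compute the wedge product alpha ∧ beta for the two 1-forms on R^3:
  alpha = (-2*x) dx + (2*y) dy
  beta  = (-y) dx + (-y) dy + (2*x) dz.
alpha ∧ beta = (2*y*(x + y)) dx ∧ dy + (-4*x^2) dx ∧ dz + (4*x*y) dy ∧ dz

Distribute the wedge, using dx_i ∧ dx_j = -dx_j ∧ dx_i and dx_i ∧ dx_i = 0. For each pair (i, j) with i < j, the coefficient of dx_i ∧ dx_j in alpha ∧ beta is (alpha_i * beta_j - alpha_j * beta_i). Collecting: alpha ∧ beta = (2*y*(x + y)) dx ∧ dy + (-4*x^2) dx ∧ dz + (4*x*y) dy ∧ dz.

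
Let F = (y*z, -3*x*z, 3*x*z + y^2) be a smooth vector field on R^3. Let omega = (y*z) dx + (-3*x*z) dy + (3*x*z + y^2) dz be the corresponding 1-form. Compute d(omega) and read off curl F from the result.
d(omega) = (3*x + 2*y) dy ∧ dz + (y - 3*z) dz ∧ dx + (-4*z) dx ∧ dy; curl F = (3*x + 2*y, y - 3*z, -4*z)

d omega = sum_{i<j} (∂f_j/∂x_i - ∂f_i/∂x_j) dx_i ∧ dx_j. Under the identification (dy ∧ dz, dz ∧ dx, dx ∧ dy) ↔ (e_x, e_y, e_z), the coefficients are exactly the components of curl F. Compute:
  ∂R/∂y - ∂Q/∂z = (2*y) - (-3*x) = 3*x + 2*y
  ∂P/∂z - ∂R/∂x = (y) - (3*z) = y - 3*z
  ∂Q/∂x - ∂P/∂y = (-3*z) - (z) = -4*z.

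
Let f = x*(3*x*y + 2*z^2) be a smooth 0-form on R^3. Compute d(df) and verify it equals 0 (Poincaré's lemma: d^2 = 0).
d(df) = 0

Step 1: df = sum_i (∂f/∂x_i) dx_i = (6*x*y + 2*z^2) dx + (3*x^2) dy + (4*x*z) dz.
Step 2: Apply d again. Using the 1-form formula, the coefficient of dx ∧ dy in d(df) is ∂^2 f/∂x ∂y - ∂^2 f/∂y ∂x = (6*x) - (6*x) = 0 (equality of mixed partials for smooth f).
Similarly for dx ∧ dz and dy ∧ dz — all coefficients vanish. So d(df) = 0.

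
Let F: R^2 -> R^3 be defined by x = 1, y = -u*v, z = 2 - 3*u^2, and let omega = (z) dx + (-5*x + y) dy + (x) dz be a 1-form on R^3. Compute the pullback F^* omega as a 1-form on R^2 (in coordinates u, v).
F^* omega = (u*v^2 - 6*u + 5*v) du + (u*(u*v + 5)) dv

Using F^*(f dg) = (f ∘ F) d(g ∘ F), substitute each coordinate x_i by F_i(u, v) in f_i, and replace dx_i by d F_i = (∂F_i/∂u) du + (∂F_i/∂v) dv.
  For the x component: f_1(F) = 2 - 3*u^2; d F_1 = (0) du + (0) dv
  For the y component: f_2(F) = -u*v - 5; d F_2 = (-v) du + (-u) dv
  For the z component: f_3(F) = 1; d F_3 = (-6*u) du + (0) dv
Combining and collecting du, dv coefficients:
  coeff of du: u*v^2 - 6*u + 5*v
  coeff of dv: u*(u*v + 5)
F^* omega = (u*v^2 - 6*u + 5*v) du + (u*(u*v + 5)) dv.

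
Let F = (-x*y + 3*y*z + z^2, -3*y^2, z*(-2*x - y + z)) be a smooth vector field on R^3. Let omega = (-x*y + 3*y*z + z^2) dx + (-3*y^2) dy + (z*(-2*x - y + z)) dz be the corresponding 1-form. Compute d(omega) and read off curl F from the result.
d(omega) = (-z) dy ∧ dz + (3*y + 4*z) dz ∧ dx + (x - 3*z) dx ∧ dy; curl F = (-z, 3*y + 4*z, x - 3*z)

d omega = sum_{i<j} (∂f_j/∂x_i - ∂f_i/∂x_j) dx_i ∧ dx_j. Under the identification (dy ∧ dz, dz ∧ dx, dx ∧ dy) ↔ (e_x, e_y, e_z), the coefficients are exactly the components of curl F. Compute:
  ∂R/∂y - ∂Q/∂z = (-z) - (0) = -z
  ∂P/∂z - ∂R/∂x = (3*y + 2*z) - (-2*z) = 3*y + 4*z
  ∂Q/∂x - ∂P/∂y = (0) - (-x + 3*z) = x - 3*z.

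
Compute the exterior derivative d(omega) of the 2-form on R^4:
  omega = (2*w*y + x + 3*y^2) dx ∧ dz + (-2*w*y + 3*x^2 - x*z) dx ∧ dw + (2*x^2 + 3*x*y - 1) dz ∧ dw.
d(omega) = (-2*w - 6*y) dx ∧ dy ∧ dz + (5*x + 5*y) dx ∧ dz ∧ dw + (2*w) dx ∧ dy ∧ dw + (3*x) dy ∧ dz ∧ dw

For a 2-form omega = sum_{i<j} g_{ij} dx_i ∧ dx_j, the exterior derivative is
  d(omega) = sum_{i<j} d(g_{ij}) ∧ dx_i ∧ dx_j = sum_{i<j, k} (∂g_{ij}/∂x_k) dx_k ∧ dx_i ∧ dx_j.
Expand each term, using dx_k ∧ dx_i ∧ dx_j = sgn(permutation) dx_{(a)} ∧ dx_{(b)} ∧ dx_{(c)} with (a < b < c) sorted:
  d(2*w*y + x + 3*y^2) includes (∂/∂y)(2*w*y + x + 3*y^2) dy = (2*w + 6*y) dy, which multiplied by dx ∧ dz gives (-2*w - 6*y) dx ∧ dy ∧ dz
  d(2*w*y + x + 3*y^2) includes (∂/∂w)(2*w*y + x + 3*y^2) dw = (2*y) dw, which multiplied by dx ∧ dz gives (2*y) dx ∧ dz ∧ dw
  d(-2*w*y + 3*x^2 - x*z) includes (∂/∂y)(-2*w*y + 3*x^2 - x*z) dy = (-2*w) dy, which multiplied by dx ∧ dw gives (2*w) dx ∧ dy ∧ dw
  d(-2*w*y + 3*x^2 - x*z) includes (∂/∂z)(-2*w*y + 3*x^2 - x*z) dz = (-x) dz, which multiplied by dx ∧ dw gives (x) dx ∧ dz ∧ dw
  d(2*x^2 + 3*x*y - 1) includes (∂/∂x)(2*x^2 + 3*x*y - 1) dx = (4*x + 3*y) dx, which multiplied by dz ∧ dw gives (4*x + 3*y) dx ∧ dz ∧ dw
  d(2*x^2 + 3*x*y - 1) includes (∂/∂y)(2*x^2 + 3*x*y - 1) dy = (3*x) dy, which multiplied by dz ∧ dw gives (3*x) dy ∧ dz ∧ dw
Collecting like 3-forms: d(omega) = (-2*w - 6*y) dx ∧ dy ∧ dz + (5*x + 5*y) dx ∧ dz ∧ dw + (2*w) dx ∧ dy ∧ dw + (3*x) dy ∧ dz ∧ dw.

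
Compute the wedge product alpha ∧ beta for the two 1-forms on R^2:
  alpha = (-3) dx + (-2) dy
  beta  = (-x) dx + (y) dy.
alpha ∧ beta = (-2*x - 3*y) dx ∧ dy

Distribute the wedge, using dx_i ∧ dx_j = -dx_j ∧ dx_i and dx_i ∧ dx_i = 0. For each pair (i, j) with i < j, the coefficient of dx_i ∧ dx_j in alpha ∧ beta is (alpha_i * beta_j - alpha_j * beta_i). Collecting: alpha ∧ beta = (-2*x - 3*y) dx ∧ dy.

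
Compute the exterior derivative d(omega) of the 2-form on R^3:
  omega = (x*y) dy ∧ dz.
d(omega) = (y) dx ∧ dy ∧ dz

For a 2-form omega = sum_{i<j} g_{ij} dx_i ∧ dx_j, the exterior derivative is
  d(omega) = sum_{i<j} d(g_{ij}) ∧ dx_i ∧ dx_j = sum_{i<j, k} (∂g_{ij}/∂x_k) dx_k ∧ dx_i ∧ dx_j.
Expand each term, using dx_k ∧ dx_i ∧ dx_j = sgn(permutation) dx_{(a)} ∧ dx_{(b)} ∧ dx_{(c)} with (a < b < c) sorted:
  d(x*y) includes (∂/∂x)(x*y) dx = (y) dx, which multiplied by dy ∧ dz gives (y) dx ∧ dy ∧ dz
Collecting like 3-forms: d(omega) = (y) dx ∧ dy ∧ dz.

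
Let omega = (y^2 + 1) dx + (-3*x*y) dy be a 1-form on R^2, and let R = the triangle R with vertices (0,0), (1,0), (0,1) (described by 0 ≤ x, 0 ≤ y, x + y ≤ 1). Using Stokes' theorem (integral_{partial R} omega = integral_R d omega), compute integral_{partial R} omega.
integral_(partial R) omega = -5/6

Stokes: integral_partial_R omega = integral_R d omega with d omega = (∂Q/∂x - ∂P/∂y) dx ∧ dy.
  ∂Q/∂x = -3*y
  ∂P/∂y = 2*y
  integrand = ∂Q/∂x - ∂P/∂y = -5*y.
Integrating over R: integral_0^1 integral_0^{1-x} (-5*y) dy dx = -5/6.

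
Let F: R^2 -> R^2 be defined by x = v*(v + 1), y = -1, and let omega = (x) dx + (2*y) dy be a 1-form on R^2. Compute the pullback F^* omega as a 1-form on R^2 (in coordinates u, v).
F^* omega = (v*(2*v^2 + 3*v + 1)) dv

Using F^*(f dg) = (f ∘ F) d(g ∘ F), substitute each coordinate x_i by F_i(u, v) in f_i, and replace dx_i by d F_i = (∂F_i/∂u) du + (∂F_i/∂v) dv.
  For the x component: f_1(F) = v*(v + 1); d F_1 = (0) du + (2*v + 1) dv
  For the y component: f_2(F) = -2; d F_2 = (0) du + (0) dv
Combining and collecting du, dv coefficients:
  coeff of du: 0
  coeff of dv: v*(2*v^2 + 3*v + 1)
F^* omega = (v*(2*v^2 + 3*v + 1)) dv.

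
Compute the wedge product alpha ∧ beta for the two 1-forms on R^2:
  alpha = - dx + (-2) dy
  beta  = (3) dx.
alpha ∧ beta = (6) dx ∧ dy

Distribute the wedge, using dx_i ∧ dx_j = -dx_j ∧ dx_i and dx_i ∧ dx_i = 0. For each pair (i, j) with i < j, the coefficient of dx_i ∧ dx_j in alpha ∧ beta is (alpha_i * beta_j - alpha_j * beta_i). Collecting: alpha ∧ beta = (6) dx ∧ dy.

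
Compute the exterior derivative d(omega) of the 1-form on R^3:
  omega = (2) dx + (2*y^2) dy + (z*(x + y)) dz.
d(omega) = (z) dx ∧ dz + (z) dy ∧ dz

For a 1-form omega = sum_i f_i dx_i, the exterior derivative is
  d(omega) = sum_{i < j} (∂f_j/∂x_i - ∂f_i/∂x_j) dx_i ∧ dx_j.
  coefficient of dx ∧ dz: ∂f_3/∂x - ∂f_1/∂z = ∂(z*(x + y))/∂x - ∂(2)/∂z = z
  coefficient of dy ∧ dz: ∂f_3/∂y - ∂f_2/∂z = ∂(z*(x + y))/∂y - ∂(2*y^2)/∂z = z
Assembling: d(omega) = (z) dx ∧ dz + (z) dy ∧ dz.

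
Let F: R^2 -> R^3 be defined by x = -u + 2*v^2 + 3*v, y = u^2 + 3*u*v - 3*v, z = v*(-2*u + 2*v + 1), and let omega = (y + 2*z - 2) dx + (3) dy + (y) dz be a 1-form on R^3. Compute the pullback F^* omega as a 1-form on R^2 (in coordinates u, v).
F^* omega = (-2*u^2*v - u^2 - 6*u*v^2 + u*v + 6*u + 2*v^2 + 10*v + 2) du + (-2*u^3 + 2*u^2*v + 4*u^2 + 8*u*v^2 + 6*u*v + 9*u + 16*v^3 - 4*v^2 - 14*v - 15) dv

Using F^*(f dg) = (f ∘ F) d(g ∘ F), substitute each coordinate x_i by F_i(u, v) in f_i, and replace dx_i by d F_i = (∂F_i/∂u) du + (∂F_i/∂v) dv.
  For the x component: f_1(F) = u^2 - u*v + 4*v^2 - v - 2; d F_1 = (-1) du + (4*v + 3) dv
  For the y component: f_2(F) = 3; d F_2 = (2*u + 3*v) du + (3*u - 3) dv
  For the z component: f_3(F) = u^2 + 3*u*v - 3*v; d F_3 = (-2*v) du + (-2*u + 4*v + 1) dv
Combining and collecting du, dv coefficients:
  coeff of du: -2*u^2*v - u^2 - 6*u*v^2 + u*v + 6*u + 2*v^2 + 10*v + 2
  coeff of dv: -2*u^3 + 2*u^2*v + 4*u^2 + 8*u*v^2 + 6*u*v + 9*u + 16*v^3 - 4*v^2 - 14*v - 15
F^* omega = (-2*u^2*v - u^2 - 6*u*v^2 + u*v + 6*u + 2*v^2 + 10*v + 2) du + (-2*u^3 + 2*u^2*v + 4*u^2 + 8*u*v^2 + 6*u*v + 9*u + 16*v^3 - 4*v^2 - 14*v - 15) dv.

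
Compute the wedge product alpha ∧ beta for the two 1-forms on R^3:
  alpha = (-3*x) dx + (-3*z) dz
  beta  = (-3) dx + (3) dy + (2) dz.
alpha ∧ beta = (-9*x) dx ∧ dy + (-6*x - 9*z) dx ∧ dz + (9*z) dy ∧ dz

Distribute the wedge, using dx_i ∧ dx_j = -dx_j ∧ dx_i and dx_i ∧ dx_i = 0. For each pair (i, j) with i < j, the coefficient of dx_i ∧ dx_j in alpha ∧ beta is (alpha_i * beta_j - alpha_j * beta_i). Collecting: alpha ∧ beta = (-9*x) dx ∧ dy + (-6*x - 9*z) dx ∧ dz + (9*z) dy ∧ dz.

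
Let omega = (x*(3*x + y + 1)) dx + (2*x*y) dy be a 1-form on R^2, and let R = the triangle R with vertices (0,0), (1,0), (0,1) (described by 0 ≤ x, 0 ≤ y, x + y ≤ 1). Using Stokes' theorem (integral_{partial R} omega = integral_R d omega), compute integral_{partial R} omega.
integral_(partial R) omega = 1/6

Stokes: integral_partial_R omega = integral_R d omega with d omega = (∂Q/∂x - ∂P/∂y) dx ∧ dy.
  ∂Q/∂x = 2*y
  ∂P/∂y = x
  integrand = ∂Q/∂x - ∂P/∂y = -x + 2*y.
Integrating over R: integral_0^1 integral_0^{1-x} (-x + 2*y) dy dx = 1/6.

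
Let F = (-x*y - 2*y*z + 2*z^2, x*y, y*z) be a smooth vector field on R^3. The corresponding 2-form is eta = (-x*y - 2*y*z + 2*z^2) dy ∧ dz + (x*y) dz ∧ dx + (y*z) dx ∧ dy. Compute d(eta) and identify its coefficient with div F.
d(eta) = (x) dx ∧ dy ∧ dz; div F = x

For a 2-form in R^3 of the form above, applying d gives a 3-form with coefficient ∂P/∂x + ∂Q/∂y + ∂R/∂z:
  ∂P/∂x = -y
  ∂Q/∂y = x
  ∂R/∂z = y
Sum = x, which is exactly div F.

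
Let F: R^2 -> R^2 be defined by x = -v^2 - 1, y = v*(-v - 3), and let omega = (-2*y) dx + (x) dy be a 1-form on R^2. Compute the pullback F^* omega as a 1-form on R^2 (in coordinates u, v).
F^* omega = (-2*v^3 - 9*v^2 + 2*v + 3) dv

Using F^*(f dg) = (f ∘ F) d(g ∘ F), substitute each coordinate x_i by F_i(u, v) in f_i, and replace dx_i by d F_i = (∂F_i/∂u) du + (∂F_i/∂v) dv.
  For the x component: f_1(F) = 2*v*(v + 3); d F_1 = (0) du + (-2*v) dv
  For the y component: f_2(F) = -v^2 - 1; d F_2 = (0) du + (-2*v - 3) dv
Combining and collecting du, dv coefficients:
  coeff of du: 0
  coeff of dv: -2*v^3 - 9*v^2 + 2*v + 3
F^* omega = (-2*v^3 - 9*v^2 + 2*v + 3) dv.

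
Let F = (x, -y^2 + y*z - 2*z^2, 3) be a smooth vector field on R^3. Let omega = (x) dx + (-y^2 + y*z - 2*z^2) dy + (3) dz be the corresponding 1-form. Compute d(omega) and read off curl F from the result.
d(omega) = (-y + 4*z) dy ∧ dz + (0) dz ∧ dx + (0) dx ∧ dy; curl F = (-y + 4*z, 0, 0)

d omega = sum_{i<j} (∂f_j/∂x_i - ∂f_i/∂x_j) dx_i ∧ dx_j. Under the identification (dy ∧ dz, dz ∧ dx, dx ∧ dy) ↔ (e_x, e_y, e_z), the coefficients are exactly the components of curl F. Compute:
  ∂R/∂y - ∂Q/∂z = (0) - (y - 4*z) = -y + 4*z
  ∂P/∂z - ∂R/∂x = (0) - (0) = 0
  ∂Q/∂x - ∂P/∂y = (0) - (0) = 0.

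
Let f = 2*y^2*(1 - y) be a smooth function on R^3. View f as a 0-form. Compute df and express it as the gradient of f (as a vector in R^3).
df = (0) dx + (2*y*(2 - 3*y)) dy + (0) dz; grad f = (0, 2*y*(2 - 3*y), 0)

For a 0-form f, d f = (∂f/∂x) dx + (∂f/∂y) dy + (∂f/∂z) dz. The components of the vector representation are exactly the entries of grad f in Cartesian coordinates:
  ∂f/∂x = 0
  ∂f/∂y = 2*y*(2 - 3*y)
  ∂f/∂z = 0.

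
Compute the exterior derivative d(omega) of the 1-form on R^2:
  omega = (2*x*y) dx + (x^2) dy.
d(omega) = 0

For a 1-form omega = sum_i f_i dx_i, the exterior derivative is
  d(omega) = sum_{i < j} (∂f_j/∂x_i - ∂f_i/∂x_j) dx_i ∧ dx_j.

Assembling: d(omega) = 0.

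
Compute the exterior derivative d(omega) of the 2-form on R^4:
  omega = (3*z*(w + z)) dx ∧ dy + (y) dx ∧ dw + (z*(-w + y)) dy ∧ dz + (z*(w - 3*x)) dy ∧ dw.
d(omega) = (3*w + 6*z) dx ∧ dy ∧ dz + (-1) dx ∧ dy ∧ dw + (-w + 3*x - z) dy ∧ dz ∧ dw

For a 2-form omega = sum_{i<j} g_{ij} dx_i ∧ dx_j, the exterior derivative is
  d(omega) = sum_{i<j} d(g_{ij}) ∧ dx_i ∧ dx_j = sum_{i<j, k} (∂g_{ij}/∂x_k) dx_k ∧ dx_i ∧ dx_j.
Expand each term, using dx_k ∧ dx_i ∧ dx_j = sgn(permutation) dx_{(a)} ∧ dx_{(b)} ∧ dx_{(c)} with (a < b < c) sorted:
  d(3*z*(w + z)) includes (∂/∂z)(3*z*(w + z)) dz = (3*w + 6*z) dz, which multiplied by dx ∧ dy gives (3*w + 6*z) dx ∧ dy ∧ dz
  d(3*z*(w + z)) includes (∂/∂w)(3*z*(w + z)) dw = (3*z) dw, which multiplied by dx ∧ dy gives (3*z) dx ∧ dy ∧ dw
  d(y) includes (∂/∂y)(y) dy = (1) dy, which multiplied by dx ∧ dw gives (-1) dx ∧ dy ∧ dw
  d(z*(-w + y)) includes (∂/∂w)(z*(-w + y)) dw = (-z) dw, which multiplied by dy ∧ dz gives (-z) dy ∧ dz ∧ dw
  d(z*(w - 3*x)) includes (∂/∂x)(z*(w - 3*x)) dx = (-3*z) dx, which multiplied by dy ∧ dw gives (-3*z) dx ∧ dy ∧ dw
  d(z*(w - 3*x)) includes (∂/∂z)(z*(w - 3*x)) dz = (w - 3*x) dz, which multiplied by dy ∧ dw gives (-w + 3*x) dy ∧ dz ∧ dw
Collecting like 3-forms: d(omega) = (3*w + 6*z) dx ∧ dy ∧ dz + (-1) dx ∧ dy ∧ dw + (-w + 3*x - z) dy ∧ dz ∧ dw.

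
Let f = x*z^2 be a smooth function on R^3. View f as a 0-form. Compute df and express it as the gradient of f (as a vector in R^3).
df = (z^2) dx + (0) dy + (2*x*z) dz; grad f = (z^2, 0, 2*x*z)

For a 0-form f, d f = (∂f/∂x) dx + (∂f/∂y) dy + (∂f/∂z) dz. The components of the vector representation are exactly the entries of grad f in Cartesian coordinates:
  ∂f/∂x = z^2
  ∂f/∂y = 0
  ∂f/∂z = 2*x*z.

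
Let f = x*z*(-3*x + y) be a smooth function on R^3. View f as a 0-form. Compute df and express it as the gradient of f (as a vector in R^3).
df = (z*(-6*x + y)) dx + (x*z) dy + (x*(-3*x + y)) dz; grad f = (z*(-6*x + y), x*z, x*(-3*x + y))

For a 0-form f, d f = (∂f/∂x) dx + (∂f/∂y) dy + (∂f/∂z) dz. The components of the vector representation are exactly the entries of grad f in Cartesian coordinates:
  ∂f/∂x = z*(-6*x + y)
  ∂f/∂y = x*z
  ∂f/∂z = x*(-3*x + y).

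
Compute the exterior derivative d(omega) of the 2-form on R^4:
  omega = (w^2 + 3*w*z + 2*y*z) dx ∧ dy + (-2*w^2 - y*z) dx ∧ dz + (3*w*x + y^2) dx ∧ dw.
d(omega) = (3*w + 2*y + z) dx ∧ dy ∧ dz + (2*w - 2*y + 3*z) dx ∧ dy ∧ dw + (-4*w) dx ∧ dz ∧ dw

For a 2-form omega = sum_{i<j} g_{ij} dx_i ∧ dx_j, the exterior derivative is
  d(omega) = sum_{i<j} d(g_{ij}) ∧ dx_i ∧ dx_j = sum_{i<j, k} (∂g_{ij}/∂x_k) dx_k ∧ dx_i ∧ dx_j.
Expand each term, using dx_k ∧ dx_i ∧ dx_j = sgn(permutation) dx_{(a)} ∧ dx_{(b)} ∧ dx_{(c)} with (a < b < c) sorted:
  d(w^2 + 3*w*z + 2*y*z) includes (∂/∂z)(w^2 + 3*w*z + 2*y*z) dz = (3*w + 2*y) dz, which multiplied by dx ∧ dy gives (3*w + 2*y) dx ∧ dy ∧ dz
  d(w^2 + 3*w*z + 2*y*z) includes (∂/∂w)(w^2 + 3*w*z + 2*y*z) dw = (2*w + 3*z) dw, which multiplied by dx ∧ dy gives (2*w + 3*z) dx ∧ dy ∧ dw
  d(-2*w^2 - y*z) includes (∂/∂y)(-2*w^2 - y*z) dy = (-z) dy, which multiplied by dx ∧ dz gives (z) dx ∧ dy ∧ dz
  d(-2*w^2 - y*z) includes (∂/∂w)(-2*w^2 - y*z) dw = (-4*w) dw, which multiplied by dx ∧ dz gives (-4*w) dx ∧ dz ∧ dw
  d(3*w*x + y^2) includes (∂/∂y)(3*w*x + y^2) dy = (2*y) dy, which multiplied by dx ∧ dw gives (-2*y) dx ∧ dy ∧ dw
Collecting like 3-forms: d(omega) = (3*w + 2*y + z) dx ∧ dy ∧ dz + (2*w - 2*y + 3*z) dx ∧ dy ∧ dw + (-4*w) dx ∧ dz ∧ dw.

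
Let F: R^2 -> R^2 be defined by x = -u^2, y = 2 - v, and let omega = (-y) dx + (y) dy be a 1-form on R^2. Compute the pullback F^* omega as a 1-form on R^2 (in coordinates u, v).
F^* omega = (2*u*(2 - v)) du + (v - 2) dv

Using F^*(f dg) = (f ∘ F) d(g ∘ F), substitute each coordinate x_i by F_i(u, v) in f_i, and replace dx_i by d F_i = (∂F_i/∂u) du + (∂F_i/∂v) dv.
  For the x component: f_1(F) = v - 2; d F_1 = (-2*u) du + (0) dv
  For the y component: f_2(F) = 2 - v; d F_2 = (0) du + (-1) dv
Combining and collecting du, dv coefficients:
  coeff of du: 2*u*(2 - v)
  coeff of dv: v - 2
F^* omega = (2*u*(2 - v)) du + (v - 2) dv.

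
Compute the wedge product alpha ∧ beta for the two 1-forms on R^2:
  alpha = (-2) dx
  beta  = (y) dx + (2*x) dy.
alpha ∧ beta = (-4*x) dx ∧ dy

Distribute the wedge, using dx_i ∧ dx_j = -dx_j ∧ dx_i and dx_i ∧ dx_i = 0. For each pair (i, j) with i < j, the coefficient of dx_i ∧ dx_j in alpha ∧ beta is (alpha_i * beta_j - alpha_j * beta_i). Collecting: alpha ∧ beta = (-4*x) dx ∧ dy.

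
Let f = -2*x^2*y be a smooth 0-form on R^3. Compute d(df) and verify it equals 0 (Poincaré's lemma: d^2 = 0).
d(df) = 0

Step 1: df = sum_i (∂f/∂x_i) dx_i = (-4*x*y) dx + (-2*x^2) dy + (0) dz.
Step 2: Apply d again. Using the 1-form formula, the coefficient of dx ∧ dy in d(df) is ∂^2 f/∂x ∂y - ∂^2 f/∂y ∂x = (-4*x) - (-4*x) = 0 (equality of mixed partials for smooth f).
Similarly for dx ∧ dz and dy ∧ dz — all coefficients vanish. So d(df) = 0.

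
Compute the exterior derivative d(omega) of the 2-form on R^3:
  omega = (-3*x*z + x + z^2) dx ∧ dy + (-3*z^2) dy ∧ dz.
d(omega) = (-3*x + 2*z) dx ∧ dy ∧ dz

For a 2-form omega = sum_{i<j} g_{ij} dx_i ∧ dx_j, the exterior derivative is
  d(omega) = sum_{i<j} d(g_{ij}) ∧ dx_i ∧ dx_j = sum_{i<j, k} (∂g_{ij}/∂x_k) dx_k ∧ dx_i ∧ dx_j.
Expand each term, using dx_k ∧ dx_i ∧ dx_j = sgn(permutation) dx_{(a)} ∧ dx_{(b)} ∧ dx_{(c)} with (a < b < c) sorted:
  d(-3*x*z + x + z^2) includes (∂/∂z)(-3*x*z + x + z^2) dz = (-3*x + 2*z) dz, which multiplied by dx ∧ dy gives (-3*x + 2*z) dx ∧ dy ∧ dz
Collecting like 3-forms: d(omega) = (-3*x + 2*z) dx ∧ dy ∧ dz.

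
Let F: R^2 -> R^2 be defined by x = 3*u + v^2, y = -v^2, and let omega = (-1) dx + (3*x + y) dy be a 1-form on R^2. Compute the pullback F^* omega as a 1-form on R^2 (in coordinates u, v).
F^* omega = (-3) du + (2*v*(-9*u - 2*v^2 - 1)) dv

Using F^*(f dg) = (f ∘ F) d(g ∘ F), substitute each coordinate x_i by F_i(u, v) in f_i, and replace dx_i by d F_i = (∂F_i/∂u) du + (∂F_i/∂v) dv.
  For the x component: f_1(F) = -1; d F_1 = (3) du + (2*v) dv
  For the y component: f_2(F) = 9*u + 2*v^2; d F_2 = (0) du + (-2*v) dv
Combining and collecting du, dv coefficients:
  coeff of du: -3
  coeff of dv: 2*v*(-9*u - 2*v^2 - 1)
F^* omega = (-3) du + (2*v*(-9*u - 2*v^2 - 1)) dv.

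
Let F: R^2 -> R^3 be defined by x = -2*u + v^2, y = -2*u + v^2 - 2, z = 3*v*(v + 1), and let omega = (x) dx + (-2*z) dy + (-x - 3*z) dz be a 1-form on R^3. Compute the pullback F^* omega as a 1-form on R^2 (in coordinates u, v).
F^* omega = (4*u + 10*v^2 + 12*v) du + (8*u*v + 6*u - 70*v^3 - 96*v^2 - 27*v) dv

Using F^*(f dg) = (f ∘ F) d(g ∘ F), substitute each coordinate x_i by F_i(u, v) in f_i, and replace dx_i by d F_i = (∂F_i/∂u) du + (∂F_i/∂v) dv.
  For the x component: f_1(F) = -2*u + v^2; d F_1 = (-2) du + (2*v) dv
  For the y component: f_2(F) = 6*v*(-v - 1); d F_2 = (-2) du + (2*v) dv
  For the z component: f_3(F) = 2*u - 10*v^2 - 9*v; d F_3 = (0) du + (6*v + 3) dv
Combining and collecting du, dv coefficients:
  coeff of du: 4*u + 10*v^2 + 12*v
  coeff of dv: 8*u*v + 6*u - 70*v^3 - 96*v^2 - 27*v
F^* omega = (4*u + 10*v^2 + 12*v) du + (8*u*v + 6*u - 70*v^3 - 96*v^2 - 27*v) dv.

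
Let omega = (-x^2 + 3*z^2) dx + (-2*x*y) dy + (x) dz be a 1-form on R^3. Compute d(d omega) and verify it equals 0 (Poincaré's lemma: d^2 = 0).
d(d omega) = 0

Step 1: d omega = sum_{i<j} (∂f_j/∂x_i - ∂f_i/∂x_j) dx_i ∧ dx_j:
  coeff of dx ∧ dy: -2*y
  coeff of dx ∧ dz: 1 - 6*z
  coeff of dy ∧ dz: 0
Step 2: Apply d again to each 2-form coefficient. The only possible 3-form in R^3 is dx ∧ dy ∧ dz, with coefficient
  ∂(coeff of dy∧dz)/∂x - ∂(coeff of dx∧dz)/∂y + ∂(coeff of dx∧dy)/∂z
  = ∂/∂x (0) - ∂/∂y (1 - 6*z) + ∂/∂z (-2*y).
Each of these terms simplifies to sums of mixed partials that cancel in pairs. The result is 0 (by equality of mixed partials for smooth functions — Schwarz / Clairaut).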